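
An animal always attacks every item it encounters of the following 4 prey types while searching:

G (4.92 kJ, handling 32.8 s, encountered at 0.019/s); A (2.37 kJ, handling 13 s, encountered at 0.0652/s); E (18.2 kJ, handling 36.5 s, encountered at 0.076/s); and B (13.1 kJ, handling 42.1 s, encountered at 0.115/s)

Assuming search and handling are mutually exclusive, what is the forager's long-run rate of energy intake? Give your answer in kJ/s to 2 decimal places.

0.31 kJ/s

R = Σλ_iE_i / (1 + Σλ_ih_i)
Numerator: 0.019×4.92 + 0.0652×2.37 + 0.076×18.2 + 0.115×13.1 = 3.138
Denominator: 1 + 0.019×32.8 + 0.0652×13 + 0.076×36.5 + 0.115×42.1 = 10.09
R = 3.138/10.09 = 0.3111 kJ/s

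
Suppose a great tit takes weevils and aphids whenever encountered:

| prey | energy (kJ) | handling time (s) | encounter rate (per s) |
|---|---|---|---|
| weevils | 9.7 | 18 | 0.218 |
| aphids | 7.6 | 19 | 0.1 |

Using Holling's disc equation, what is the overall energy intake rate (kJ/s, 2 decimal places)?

0.42 kJ/s

Energy encountered per unit search time: 0.218×9.7 + 0.1×7.6 = 2.875 kJ/s.
Handling time per unit search time: 0.218×18 + 0.1×19 = 5.824.
Rate = 2.875/(1 + 5.824) = 0.4212 kJ/s.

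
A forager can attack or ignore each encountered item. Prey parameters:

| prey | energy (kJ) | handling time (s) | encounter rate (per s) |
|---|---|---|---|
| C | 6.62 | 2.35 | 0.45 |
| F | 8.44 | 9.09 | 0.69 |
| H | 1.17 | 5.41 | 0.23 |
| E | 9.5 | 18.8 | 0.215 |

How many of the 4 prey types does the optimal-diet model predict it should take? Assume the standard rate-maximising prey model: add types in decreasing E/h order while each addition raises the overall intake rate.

1

Rank by E/h (kJ/s): C 2.82, F 0.928, E 0.505, H 0.216. Include each in turn until the next type's E/h falls below the running intake rate.
Rate on top 1: 1.448. F: 0.928 < 1.448 → exclude; stop.
Optimal diet: C — 1 of 4 types.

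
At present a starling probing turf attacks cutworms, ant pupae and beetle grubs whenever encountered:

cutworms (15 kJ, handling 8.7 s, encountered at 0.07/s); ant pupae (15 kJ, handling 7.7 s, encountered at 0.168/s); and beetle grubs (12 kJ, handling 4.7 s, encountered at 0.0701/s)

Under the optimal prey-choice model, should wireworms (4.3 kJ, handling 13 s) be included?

No

Current rate: (0.07×15 + 0.168×15 + 0.0701×12)/(1 + 0.07×8.7 + 0.168×7.7 + 0.0701×4.7) = 1.365 kJ/s.
Profitability of wireworms: 4.3/13 = 0.3308 kJ/s.
0.3308 < 1.365, so adding wireworms would lower the average — exclude it.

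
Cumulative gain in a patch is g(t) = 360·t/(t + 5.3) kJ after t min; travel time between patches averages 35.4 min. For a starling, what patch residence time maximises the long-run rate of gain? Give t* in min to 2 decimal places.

13.70 min

Optimal t* satisfies g'(t*) = g(t*)/(T + t*).
g'(t) = 360·5.3/(t + 5.3)². Setting 360·5.3/(t+5.3)² = 360t/[(t+5.3)(35.4+t)] gives 5.3(35.4+t) = t(t+5.3), so t² = 5.3×35.4 = 187.6.
t* = √187.6 = 13.7 min.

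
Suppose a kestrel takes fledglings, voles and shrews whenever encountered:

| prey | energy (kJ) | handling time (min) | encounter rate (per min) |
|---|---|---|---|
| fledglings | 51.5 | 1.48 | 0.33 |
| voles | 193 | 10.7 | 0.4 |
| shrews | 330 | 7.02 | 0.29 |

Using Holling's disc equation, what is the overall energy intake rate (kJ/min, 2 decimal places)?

R = (0.33×51.5 + 0.4×193 + 0.29×330) / (1 + 0.33×1.48 + 0.4×10.7 + 0.29×7.02) = 189.9/7.804 = 24.33 kJ/min.

24.33 kJ/min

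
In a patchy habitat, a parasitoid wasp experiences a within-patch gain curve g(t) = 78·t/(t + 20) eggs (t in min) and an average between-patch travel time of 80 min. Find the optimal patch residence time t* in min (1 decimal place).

40.0 min

By the marginal value theorem, leave when the instantaneous gain rate g'(t) equals the habitat-wide average g(t)/(T + t).
g'(t) = 78·20/(t + 20)². Setting 78·20/(t+20)² = 78t/[(t+20)(80+t)] gives 20(80+t) = t(t+20), so t² = 20×80 = 1600.
t* = √1600 = 40 min.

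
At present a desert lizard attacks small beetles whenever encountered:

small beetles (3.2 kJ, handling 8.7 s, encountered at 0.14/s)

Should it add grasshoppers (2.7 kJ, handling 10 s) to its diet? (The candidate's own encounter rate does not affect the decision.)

On small beetles alone, R = ΣλE/(1+Σλh) = 0.448/2.218 = 0.202 kJ/s.
grasshoppers: E/h = 2.7/10 = 0.27 kJ/s.
0.27 > 0.202, so adding grasshoppers raises the average — include it.

Yes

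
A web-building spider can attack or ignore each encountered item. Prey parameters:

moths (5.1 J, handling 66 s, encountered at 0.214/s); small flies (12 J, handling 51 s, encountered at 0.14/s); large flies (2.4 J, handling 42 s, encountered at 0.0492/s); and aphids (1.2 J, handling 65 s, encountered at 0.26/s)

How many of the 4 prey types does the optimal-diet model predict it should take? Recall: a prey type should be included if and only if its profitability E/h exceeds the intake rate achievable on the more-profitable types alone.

E/h in descending order: small flies 0.235, moths 0.0773, large flies 0.0571, aphids 0.0185 J/s. The optimal diet is the largest prefix of this list for which every included type satisfies E_i/h_i > R on the types above it.
Rate on top 1: 0.2064. moths: 0.0773 < 0.2064 → exclude; stop.
Optimal diet: small flies — 1 of 4 types.

1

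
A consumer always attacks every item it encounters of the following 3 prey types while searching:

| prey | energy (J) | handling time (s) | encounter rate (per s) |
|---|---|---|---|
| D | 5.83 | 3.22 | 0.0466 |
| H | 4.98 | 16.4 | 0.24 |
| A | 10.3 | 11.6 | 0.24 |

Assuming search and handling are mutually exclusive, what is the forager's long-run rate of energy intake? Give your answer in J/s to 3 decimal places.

0.500 J/s

R = (0.0466×5.83 + 0.24×4.98 + 0.24×10.3) / (1 + 0.0466×3.22 + 0.24×16.4 + 0.24×11.6) = 3.939/7.87 = 0.5005 J/s.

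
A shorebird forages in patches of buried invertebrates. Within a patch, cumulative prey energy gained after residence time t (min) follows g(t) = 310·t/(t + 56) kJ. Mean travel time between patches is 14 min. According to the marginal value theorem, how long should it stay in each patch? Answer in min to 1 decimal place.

28.0 min

Maximise g(t)/(T+t): set derivative to zero → g'(t)(T+t) = g(t).
g'(t) = 310·56/(t + 56)². Setting 310·56/(t+56)² = 310t/[(t+56)(14+t)] gives 56(14+t) = t(t+56), so t² = 56×14 = 784.
t* = √784 = 28 min.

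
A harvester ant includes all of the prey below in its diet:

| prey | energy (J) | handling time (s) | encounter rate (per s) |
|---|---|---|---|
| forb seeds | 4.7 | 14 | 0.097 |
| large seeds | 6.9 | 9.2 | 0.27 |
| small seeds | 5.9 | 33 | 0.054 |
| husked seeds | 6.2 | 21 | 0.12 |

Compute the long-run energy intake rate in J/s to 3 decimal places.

0.370 J/s

R = (0.097×4.7 + 0.27×6.9 + 0.054×5.9 + 0.12×6.2) / (1 + 0.097×14 + 0.27×9.2 + 0.054×33 + 0.12×21) = 3.382/9.144 = 0.3698 J/s.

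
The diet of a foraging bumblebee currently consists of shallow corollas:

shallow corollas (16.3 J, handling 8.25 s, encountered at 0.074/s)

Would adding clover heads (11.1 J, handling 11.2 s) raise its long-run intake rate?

Yes

On shallow corollas alone, R = ΣλE/(1+Σλh) = 1.206/1.611 = 0.749 J/s.
clover heads: E/h = 11.1/11.2 = 0.9911 J/s.
Since 0.9911 > R, including clover heads increases the long-run rate.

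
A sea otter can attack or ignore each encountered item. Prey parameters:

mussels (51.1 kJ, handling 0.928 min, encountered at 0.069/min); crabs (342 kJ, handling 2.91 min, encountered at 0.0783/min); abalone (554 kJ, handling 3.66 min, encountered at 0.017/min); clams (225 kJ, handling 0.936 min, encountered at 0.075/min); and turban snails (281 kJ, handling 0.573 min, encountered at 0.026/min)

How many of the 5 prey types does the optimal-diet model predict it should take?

Rank by E/h (kJ/min): turban snails 490, clams 240, abalone 151, crabs 118, mussels 55.1. Include each in turn until the next type's E/h falls below the running intake rate.
Rate on top 1: 7.199. clams: 240 > 7.199 → include.
Rate on top 2: 22.28. abalone: 151 > 22.28 → include.
Rate on top 3: 29.28. crabs: 118 > 29.28 → include.
Rate on top 4: 43.91. mussels: 55.1 > 43.91 → include.
Optimal diet: turban snails, clams, abalone, crabs, mussels — 5 of 5 types.

5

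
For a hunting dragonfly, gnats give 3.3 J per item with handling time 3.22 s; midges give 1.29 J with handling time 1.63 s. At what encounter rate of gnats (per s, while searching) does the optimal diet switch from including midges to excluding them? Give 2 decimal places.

Drop midges once their profitability E₂/h₂ falls below the rate achievable on gnats alone: E₂/h₂ = λE₁/(1 + λh₁).
Solve for λ: λE₁h₂ = E₂(1 + λh₁) → λ(E₁h₂ − E₂h₁) = E₂ → λ = E₂/(E₁h₂ − E₂h₁).
λ = 1.29/(3.3×1.63 − 1.29×3.22) = 1.29/1.225 = 1.053 per s.

1.05 per s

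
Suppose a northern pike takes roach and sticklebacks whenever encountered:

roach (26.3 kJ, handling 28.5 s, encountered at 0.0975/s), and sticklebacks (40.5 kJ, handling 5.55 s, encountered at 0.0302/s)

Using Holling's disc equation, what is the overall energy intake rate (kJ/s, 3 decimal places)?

0.960 kJ/s

R = Σλ_iE_i / (1 + Σλ_ih_i)
Numerator: 0.0975×26.3 + 0.0302×40.5 = 3.787
Denominator: 1 + 0.0975×28.5 + 0.0302×5.55 = 3.946
R = 3.787/3.946 = 0.9597 kJ/s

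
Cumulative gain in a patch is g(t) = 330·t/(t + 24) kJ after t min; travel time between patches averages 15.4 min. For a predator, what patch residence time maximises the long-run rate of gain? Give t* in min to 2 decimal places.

19.22 min

Maximise g(t)/(T+t): set derivative to zero → g'(t)(T+t) = g(t).
g'(t) = 330·24/(t + 24)². Setting 330·24/(t+24)² = 330t/[(t+24)(15.4+t)] gives 24(15.4+t) = t(t+24), so t² = 24×15.4 = 369.6.
t* = √369.6 = 19.22 min.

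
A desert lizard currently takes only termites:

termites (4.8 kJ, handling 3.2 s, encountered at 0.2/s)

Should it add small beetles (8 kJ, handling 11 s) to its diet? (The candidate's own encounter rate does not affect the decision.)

Yes

On termites alone, R = ΣλE/(1+Σλh) = 0.96/1.64 = 0.5854 kJ/s.
small beetles: E/h = 8/11 = 0.7273 kJ/s.
Since 0.7273 > R, including small beetles increases the long-run rate.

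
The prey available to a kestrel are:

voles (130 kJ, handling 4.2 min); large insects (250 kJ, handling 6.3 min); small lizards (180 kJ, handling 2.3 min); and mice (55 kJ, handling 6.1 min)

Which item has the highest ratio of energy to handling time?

In descending order of E/h:
small lizards: 180/2.3 = 78.3 kJ/min
large insects: 250/6.3 = 39.7 kJ/min
voles: 130/4.2 = 31 kJ/min
mice: 55/6.1 = 9.02 kJ/min

small lizards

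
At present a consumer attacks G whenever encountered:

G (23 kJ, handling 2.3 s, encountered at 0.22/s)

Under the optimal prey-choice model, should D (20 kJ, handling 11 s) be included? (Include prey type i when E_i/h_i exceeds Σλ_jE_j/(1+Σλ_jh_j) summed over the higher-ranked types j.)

No

Intake rate on the current diet: R = (0.22×23) / (1 + 0.22×2.3) = 5.06/1.506 = 3.36 kJ/s.
D: E/h = 20/11 = 1.818 kJ/s.
1.818 < 3.36, so adding D would lower the average — exclude it.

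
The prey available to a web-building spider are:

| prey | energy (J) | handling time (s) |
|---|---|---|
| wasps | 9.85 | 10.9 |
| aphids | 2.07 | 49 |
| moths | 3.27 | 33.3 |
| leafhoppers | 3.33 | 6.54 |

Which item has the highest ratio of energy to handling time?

wasps

In descending order of E/h:
wasps: 9.85/10.9 = 0.904 J/s
leafhoppers: 3.33/6.54 = 0.509 J/s
moths: 3.27/33.3 = 0.0982 J/s
aphids: 2.07/49 = 0.0422 J/s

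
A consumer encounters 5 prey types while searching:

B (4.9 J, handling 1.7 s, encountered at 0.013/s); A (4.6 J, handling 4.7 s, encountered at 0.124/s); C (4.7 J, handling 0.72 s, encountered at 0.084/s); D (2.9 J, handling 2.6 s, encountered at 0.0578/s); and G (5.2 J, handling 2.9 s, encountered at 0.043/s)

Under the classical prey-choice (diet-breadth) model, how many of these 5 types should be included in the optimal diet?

5

Profitabilities (E/h, J/s): C 6.53, B 2.88, G 1.79, D 1.12, A 0.979. Add prey in this order while the next type's profitability exceeds the intake rate on those already taken.
Rate on top 1: 0.3723. B: 2.88 > 0.3723 → include.
Rate on top 2: 0.4235. G: 1.79 > 0.4235 → include.
Rate on top 3: 0.565. D: 1.12 > 0.565 → include.
Rate on top 4: 0.6259. A: 0.979 > 0.6259 → include.
Optimal diet: C, B, G, D, A — 5 of 5 types.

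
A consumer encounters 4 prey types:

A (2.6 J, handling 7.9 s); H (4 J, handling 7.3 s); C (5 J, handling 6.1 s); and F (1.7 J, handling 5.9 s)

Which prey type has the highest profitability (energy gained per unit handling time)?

Profitability E/h (J/s): A = 2.6/7.9 = 0.329, H = 4/7.3 = 0.548, C = 5/6.1 = 0.82, F = 1.7/5.9 = 0.288.
Ranked: C > H > A > F.

C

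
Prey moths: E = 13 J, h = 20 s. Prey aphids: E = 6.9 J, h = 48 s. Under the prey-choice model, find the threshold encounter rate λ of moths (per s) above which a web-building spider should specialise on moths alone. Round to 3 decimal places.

0.014 per s

At the threshold, the rate on moths alone equals the profitability of aphids: λ·13/(1 + λ·20) = 6.9/48 = 0.1438.
Rearranging, λ(13 − 0.1438×20) = 0.1438, so λ = 0.1438/10.12 = 0.0142 per s.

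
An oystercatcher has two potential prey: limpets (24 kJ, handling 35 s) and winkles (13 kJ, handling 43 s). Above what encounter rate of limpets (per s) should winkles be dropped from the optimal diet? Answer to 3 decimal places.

0.023 per s

At the threshold, the rate on limpets alone equals the profitability of winkles: λ·24/(1 + λ·35) = 13/43 = 0.3023.
Rearranging, λ(24 − 0.3023×35) = 0.3023, so λ = 0.3023/13.42 = 0.02253 per s.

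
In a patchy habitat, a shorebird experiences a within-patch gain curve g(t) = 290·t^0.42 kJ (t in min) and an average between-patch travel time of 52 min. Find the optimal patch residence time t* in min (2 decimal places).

By the marginal value theorem, leave when the instantaneous gain rate g'(t) equals the habitat-wide average g(t)/(T + t).
g'(t) = 0.42·290·t^-0.58. Setting 0.42·290·t^-0.58 = 290·t^0.42/(52+t) gives 0.42(52+t) = t, so 0.58·t = 0.42×52.
t* = 0.42×52/0.58 = 37.66 min.

37.66 min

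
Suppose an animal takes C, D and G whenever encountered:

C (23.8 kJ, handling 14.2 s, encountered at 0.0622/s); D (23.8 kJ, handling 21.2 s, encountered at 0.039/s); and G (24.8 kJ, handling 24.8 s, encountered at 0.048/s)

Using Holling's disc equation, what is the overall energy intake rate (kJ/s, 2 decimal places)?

R = (0.0622×23.8 + 0.039×23.8 + 0.048×24.8) / (1 + 0.0622×14.2 + 0.039×21.2 + 0.048×24.8) = 3.599/3.9 = 0.9227 kJ/s.

0.92 kJ/s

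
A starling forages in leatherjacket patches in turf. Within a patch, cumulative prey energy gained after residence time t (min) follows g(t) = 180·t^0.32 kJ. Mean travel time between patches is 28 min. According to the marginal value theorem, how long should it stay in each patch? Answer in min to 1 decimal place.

By the marginal value theorem, leave when the instantaneous gain rate g'(t) equals the habitat-wide average g(t)/(T + t).
g'(t) = 0.32·180·t^-0.68. Setting 0.32·180·t^-0.68 = 180·t^0.32/(28+t) gives 0.32(28+t) = t, so 0.68·t = 0.32×28.
t* = 0.32×28/0.68 = 13.18 min.

13.2 min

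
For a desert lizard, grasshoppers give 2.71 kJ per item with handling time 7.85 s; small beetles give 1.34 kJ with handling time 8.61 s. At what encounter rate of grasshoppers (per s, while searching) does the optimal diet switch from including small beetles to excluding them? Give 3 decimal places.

0.105 per s

The zero-one rule: include small beetles iff E₂/h₂ > λE₁/(1+λh₁). Equality gives the switch point.
λE₁h₂ = E₂ + λE₂h₁ ⇒ λ = E₂/(E₁h₂ − E₂h₁) = 1.34/(23.33 − 10.52) = 0.1046 per s.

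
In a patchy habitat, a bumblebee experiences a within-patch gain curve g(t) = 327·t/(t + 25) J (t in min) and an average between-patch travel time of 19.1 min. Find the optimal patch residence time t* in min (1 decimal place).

Optimal t* satisfies g'(t*) = g(t*)/(T + t*).
g'(t) = 327·25/(t + 25)². Setting 327·25/(t+25)² = 327t/[(t+25)(19.1+t)] gives 25(19.1+t) = t(t+25), so t² = 25×19.1 = 477.5.
t* = √477.5 = 21.85 min.

21.9 min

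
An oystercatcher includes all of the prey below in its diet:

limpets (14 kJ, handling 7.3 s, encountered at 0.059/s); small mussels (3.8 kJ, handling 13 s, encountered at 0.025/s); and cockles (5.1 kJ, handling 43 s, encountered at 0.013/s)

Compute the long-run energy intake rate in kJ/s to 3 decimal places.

0.427 kJ/s

R = (0.059×14 + 0.025×3.8 + 0.013×5.1) / (1 + 0.059×7.3 + 0.025×13 + 0.013×43) = 0.9873/2.315 = 0.4265 kJ/s.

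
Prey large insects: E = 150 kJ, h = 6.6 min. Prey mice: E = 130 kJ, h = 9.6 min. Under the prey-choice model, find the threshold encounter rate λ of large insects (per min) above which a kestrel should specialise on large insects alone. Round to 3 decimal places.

The zero-one rule: include mice iff E₂/h₂ > λE₁/(1+λh₁). Equality gives the switch point.
λE₁h₂ = E₂ + λE₂h₁ ⇒ λ = E₂/(E₁h₂ − E₂h₁) = 130/(1440 − 858) = 0.2234 per min.

0.223 per min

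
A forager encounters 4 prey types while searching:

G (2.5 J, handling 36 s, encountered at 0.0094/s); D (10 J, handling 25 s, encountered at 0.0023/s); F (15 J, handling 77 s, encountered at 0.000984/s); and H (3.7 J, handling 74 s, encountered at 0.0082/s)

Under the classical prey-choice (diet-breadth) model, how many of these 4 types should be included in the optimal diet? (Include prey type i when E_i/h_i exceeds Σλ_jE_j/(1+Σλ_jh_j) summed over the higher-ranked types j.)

4

E/h in descending order: D 0.4, F 0.195, G 0.0694, H 0.05 J/s. The optimal diet is the largest prefix of this list for which every included type satisfies E_i/h_i > R on the types above it.
Rate on top 1: 0.02175. F: 0.195 > 0.02175 → include.
Rate on top 2: 0.03332. G: 0.0694 > 0.03332 → include.
Rate on top 3: 0.04163. H: 0.05 > 0.04163 → include.
Optimal diet: D, F, G, H — 4 of 4 types.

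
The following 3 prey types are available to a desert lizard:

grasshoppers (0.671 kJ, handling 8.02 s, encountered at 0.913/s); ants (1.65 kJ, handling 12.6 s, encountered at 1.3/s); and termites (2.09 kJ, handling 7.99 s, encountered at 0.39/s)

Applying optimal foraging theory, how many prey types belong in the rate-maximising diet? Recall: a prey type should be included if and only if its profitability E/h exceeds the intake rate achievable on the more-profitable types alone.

1

E/h in descending order: termites 0.262, ants 0.131, grasshoppers 0.0837 kJ/s. The optimal diet is the largest prefix of this list for which every included type satisfies E_i/h_i > R on the types above it.
Rate on top 1: 0.198. ants: 0.131 < 0.198 → exclude; stop.
Optimal diet: termites — 1 of 3 types.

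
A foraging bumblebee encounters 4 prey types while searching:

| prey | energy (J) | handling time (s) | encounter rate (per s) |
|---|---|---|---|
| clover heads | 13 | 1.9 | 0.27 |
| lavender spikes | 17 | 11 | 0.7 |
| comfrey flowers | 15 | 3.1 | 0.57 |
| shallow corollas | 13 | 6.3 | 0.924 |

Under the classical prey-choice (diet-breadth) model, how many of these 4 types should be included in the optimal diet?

Rank by E/h (J/s): clover heads 6.84, comfrey flowers 4.84, shallow corollas 2.06, lavender spikes 1.55. Include each in turn until the next type's E/h falls below the running intake rate.
Rate on top 1: 2.32. comfrey flowers: 4.84 > 2.32 → include.
Rate on top 2: 3.677. shallow corollas: 2.06 < 3.677 → exclude; stop.
Optimal diet: clover heads, comfrey flowers — 2 of 4 types.

2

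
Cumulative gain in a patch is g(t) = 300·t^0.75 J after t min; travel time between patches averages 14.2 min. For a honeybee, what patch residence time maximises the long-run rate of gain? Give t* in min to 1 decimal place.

By the marginal value theorem, leave when the instantaneous gain rate g'(t) equals the habitat-wide average g(t)/(T + t).
g'(t) = 0.75·300·t^-0.25. Setting 0.75·300·t^-0.25 = 300·t^0.75/(14.2+t) gives 0.75(14.2+t) = t, so 0.25·t = 0.75×14.2.
t* = 0.75×14.2/0.25 = 42.6 min.

42.6 min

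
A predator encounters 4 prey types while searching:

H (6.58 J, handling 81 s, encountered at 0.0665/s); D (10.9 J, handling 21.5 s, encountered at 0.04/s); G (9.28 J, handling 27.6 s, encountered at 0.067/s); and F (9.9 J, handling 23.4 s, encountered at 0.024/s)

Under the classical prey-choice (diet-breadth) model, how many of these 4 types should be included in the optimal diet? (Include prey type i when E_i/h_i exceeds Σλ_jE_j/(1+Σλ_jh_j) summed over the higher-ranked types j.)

3

Rank by E/h (J/s): D 0.507, F 0.423, G 0.336, H 0.0812. Include each in turn until the next type's E/h falls below the running intake rate.
Rate on top 1: 0.2344. F: 0.423 > 0.2344 → include.
Rate on top 2: 0.2782. G: 0.336 > 0.2782 → include.
Rate on top 3: 0.3033. H: 0.0812 < 0.3033 → exclude; stop.
Optimal diet: D, F, G — 3 of 4 types.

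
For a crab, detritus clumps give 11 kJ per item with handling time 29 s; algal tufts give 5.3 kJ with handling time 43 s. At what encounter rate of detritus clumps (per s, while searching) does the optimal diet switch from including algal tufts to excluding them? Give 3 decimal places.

Drop algal tufts once their profitability E₂/h₂ falls below the rate achievable on detritus clumps alone: E₂/h₂ = λE₁/(1 + λh₁).
Solve for λ: λE₁h₂ = E₂(1 + λh₁) → λ(E₁h₂ − E₂h₁) = E₂ → λ = E₂/(E₁h₂ − E₂h₁).
λ = 5.3/(11×43 − 5.3×29) = 5.3/319.3 = 0.0166 per s.

0.017 per s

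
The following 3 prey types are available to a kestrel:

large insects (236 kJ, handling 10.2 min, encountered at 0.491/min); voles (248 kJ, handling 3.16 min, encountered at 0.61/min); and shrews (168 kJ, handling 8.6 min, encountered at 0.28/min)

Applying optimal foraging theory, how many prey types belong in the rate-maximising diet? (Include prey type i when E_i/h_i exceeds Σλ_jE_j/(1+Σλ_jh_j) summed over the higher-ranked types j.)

1

Rank by E/h (kJ/min): voles 78.5, large insects 23.1, shrews 19.5. Include each in turn until the next type's E/h falls below the running intake rate.
Rate on top 1: 51.67. large insects: 23.1 < 51.67 → exclude; stop.
Optimal diet: voles — 1 of 3 types.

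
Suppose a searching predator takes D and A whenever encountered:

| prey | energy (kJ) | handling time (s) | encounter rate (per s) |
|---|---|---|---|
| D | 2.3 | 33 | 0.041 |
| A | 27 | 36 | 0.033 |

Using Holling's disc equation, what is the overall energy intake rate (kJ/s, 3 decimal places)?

R = (0.041×2.3 + 0.033×27) / (1 + 0.041×33 + 0.033×36) = 0.9853/3.541 = 0.2783 kJ/s.

0.278 kJ/s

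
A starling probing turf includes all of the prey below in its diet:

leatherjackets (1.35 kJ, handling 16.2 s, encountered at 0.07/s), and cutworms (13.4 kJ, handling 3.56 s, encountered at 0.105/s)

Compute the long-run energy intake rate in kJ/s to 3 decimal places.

0.599 kJ/s

R = Σλ_iE_i / (1 + Σλ_ih_i)
Numerator: 0.07×1.35 + 0.105×13.4 = 1.502
Denominator: 1 + 0.07×16.2 + 0.105×3.56 = 2.508
R = 1.502/2.508 = 0.5987 kJ/s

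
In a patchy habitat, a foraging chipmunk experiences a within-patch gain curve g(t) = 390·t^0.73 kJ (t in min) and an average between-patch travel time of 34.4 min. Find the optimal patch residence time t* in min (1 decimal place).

93.0 min

By the marginal value theorem, leave when the instantaneous gain rate g'(t) equals the habitat-wide average g(t)/(T + t).
g'(t) = 0.73·390·t^-0.27. Setting 0.73·390·t^-0.27 = 390·t^0.73/(34.4+t) gives 0.73(34.4+t) = t, so 0.27·t = 0.73×34.4.
t* = 0.73×34.4/0.27 = 93.01 min.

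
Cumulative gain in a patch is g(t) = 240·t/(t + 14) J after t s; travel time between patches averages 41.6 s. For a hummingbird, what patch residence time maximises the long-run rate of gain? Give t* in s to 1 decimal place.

By the marginal value theorem, leave when the instantaneous gain rate g'(t) equals the habitat-wide average g(t)/(T + t).
g'(t) = 240·14/(t + 14)². Setting 240·14/(t+14)² = 240t/[(t+14)(41.6+t)] gives 14(41.6+t) = t(t+14), so t² = 14×41.6 = 582.4.
t* = √582.4 = 24.13 s.

24.1 s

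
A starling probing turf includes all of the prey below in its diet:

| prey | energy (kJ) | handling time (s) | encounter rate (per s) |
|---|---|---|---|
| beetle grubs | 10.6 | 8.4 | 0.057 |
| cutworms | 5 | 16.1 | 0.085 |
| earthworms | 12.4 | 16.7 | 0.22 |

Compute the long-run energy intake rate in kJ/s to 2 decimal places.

Energy encountered per unit search time: 0.057×10.6 + 0.085×5 + 0.22×12.4 = 3.757 kJ/s.
Handling time per unit search time: 0.057×8.4 + 0.085×16.1 + 0.22×16.7 = 5.521.
Rate = 3.757/(1 + 5.521) = 0.5761 kJ/s.

0.58 kJ/s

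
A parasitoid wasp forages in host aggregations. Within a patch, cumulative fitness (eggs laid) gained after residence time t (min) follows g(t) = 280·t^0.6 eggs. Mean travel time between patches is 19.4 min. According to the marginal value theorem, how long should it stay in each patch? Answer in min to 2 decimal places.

Maximise g(t)/(T+t): set derivative to zero → g'(t)(T+t) = g(t).
g'(t) = 0.6·280·t^-0.4. Setting 0.6·280·t^-0.4 = 280·t^0.6/(19.4+t) gives 0.6(19.4+t) = t, so 0.40·t = 0.6×19.4.
t* = 0.6×19.4/0.40 = 29.1 min.

29.10 min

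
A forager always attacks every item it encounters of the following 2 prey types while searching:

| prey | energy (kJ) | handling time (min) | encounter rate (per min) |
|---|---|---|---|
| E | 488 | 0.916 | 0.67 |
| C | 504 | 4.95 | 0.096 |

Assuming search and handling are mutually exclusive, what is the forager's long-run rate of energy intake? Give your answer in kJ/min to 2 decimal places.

Energy encountered per unit search time: 0.67×488 + 0.096×504 = 375.3 kJ/min.
Handling time per unit search time: 0.67×0.916 + 0.096×4.95 = 1.089.
Rate = 375.3/(1 + 1.089) = 179.7 kJ/min.

179.68 kJ/min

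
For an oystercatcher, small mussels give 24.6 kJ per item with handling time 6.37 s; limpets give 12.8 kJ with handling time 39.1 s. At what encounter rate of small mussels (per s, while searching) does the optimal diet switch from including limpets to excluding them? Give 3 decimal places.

The zero-one rule: include limpets iff E₂/h₂ > λE₁/(1+λh₁). Equality gives the switch point.
λE₁h₂ = E₂ + λE₂h₁ ⇒ λ = E₂/(E₁h₂ − E₂h₁) = 12.8/(961.9 − 81.54) = 0.01454 per s.

0.015 per s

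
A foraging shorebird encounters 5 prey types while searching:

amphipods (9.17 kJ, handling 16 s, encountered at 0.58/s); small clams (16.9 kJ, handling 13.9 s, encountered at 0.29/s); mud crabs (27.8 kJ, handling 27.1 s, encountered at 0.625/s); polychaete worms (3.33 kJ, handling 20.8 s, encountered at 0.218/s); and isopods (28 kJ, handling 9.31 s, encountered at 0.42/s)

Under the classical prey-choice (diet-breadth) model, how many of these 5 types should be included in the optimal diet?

Rank by E/h (kJ/s): isopods 3.01, small clams 1.22, mud crabs 1.03, amphipods 0.573, polychaete worms 0.16. Include each in turn until the next type's E/h falls below the running intake rate.
Rate on top 1: 2.395. small clams: 1.22 < 2.395 → exclude; stop.
Optimal diet: isopods — 1 of 5 types.

1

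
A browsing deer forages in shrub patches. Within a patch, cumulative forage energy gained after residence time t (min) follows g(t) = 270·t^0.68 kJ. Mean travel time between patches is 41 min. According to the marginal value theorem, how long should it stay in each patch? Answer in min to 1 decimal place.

Maximise g(t)/(T+t): set derivative to zero → g'(t)(T+t) = g(t).
g'(t) = 0.68·270·t^-0.32. Setting 0.68·270·t^-0.32 = 270·t^0.68/(41+t) gives 0.68(41+t) = t, so 0.32·t = 0.68×41.
t* = 0.68×41/0.32 = 87.13 min.

87.1 min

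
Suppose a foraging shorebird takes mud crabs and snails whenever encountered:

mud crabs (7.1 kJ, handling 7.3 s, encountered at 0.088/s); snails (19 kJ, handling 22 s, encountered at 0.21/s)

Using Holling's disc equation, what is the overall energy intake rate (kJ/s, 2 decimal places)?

Energy encountered per unit search time: 0.088×7.1 + 0.21×19 = 4.615 kJ/s.
Handling time per unit search time: 0.088×7.3 + 0.21×22 = 5.262.
Rate = 4.615/(1 + 5.262) = 0.7369 kJ/s.

0.74 kJ/s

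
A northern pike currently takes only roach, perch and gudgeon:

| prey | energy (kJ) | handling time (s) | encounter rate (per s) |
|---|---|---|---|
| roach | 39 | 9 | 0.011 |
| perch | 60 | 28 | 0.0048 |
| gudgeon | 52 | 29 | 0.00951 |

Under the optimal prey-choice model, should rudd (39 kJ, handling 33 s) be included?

Yes

Intake rate on the current diet: R = (0.011×39 + 0.0048×60 + 0.00951×52) / (1 + 0.011×9 + 0.0048×28 + 0.00951×29) = 1.212/1.509 = 0.8028 kJ/s.
rudd: E/h = 39/33 = 1.182 kJ/s.
Since 1.182 > R, including rudd increases the long-run rate.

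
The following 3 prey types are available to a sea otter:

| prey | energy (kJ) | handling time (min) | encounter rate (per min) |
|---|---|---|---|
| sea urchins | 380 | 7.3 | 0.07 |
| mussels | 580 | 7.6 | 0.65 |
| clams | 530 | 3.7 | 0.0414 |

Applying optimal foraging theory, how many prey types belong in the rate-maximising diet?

Profitabilities (E/h, kJ/min): clams 143, mussels 76.3, sea urchins 52.1. Add prey in this order while the next type's profitability exceeds the intake rate on those already taken.
Rate on top 1: 19.03. mussels: 76.3 > 19.03 → include.
Rate on top 2: 65.47. sea urchins: 52.1 < 65.47 → exclude; stop.
Optimal diet: clams, mussels — 2 of 3 types.

2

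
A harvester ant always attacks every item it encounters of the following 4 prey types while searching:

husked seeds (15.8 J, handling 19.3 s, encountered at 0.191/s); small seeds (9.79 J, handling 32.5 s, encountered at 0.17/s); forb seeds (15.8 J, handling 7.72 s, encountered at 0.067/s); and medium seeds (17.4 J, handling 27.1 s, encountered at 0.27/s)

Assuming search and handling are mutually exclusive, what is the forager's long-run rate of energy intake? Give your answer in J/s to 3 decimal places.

0.578 J/s

R = Σλ_iE_i / (1 + Σλ_ih_i)
Numerator: 0.191×15.8 + 0.17×9.79 + 0.067×15.8 + 0.27×17.4 = 10.44
Denominator: 1 + 0.191×19.3 + 0.17×32.5 + 0.067×7.72 + 0.27×27.1 = 18.05
R = 10.44/18.05 = 0.5785 J/s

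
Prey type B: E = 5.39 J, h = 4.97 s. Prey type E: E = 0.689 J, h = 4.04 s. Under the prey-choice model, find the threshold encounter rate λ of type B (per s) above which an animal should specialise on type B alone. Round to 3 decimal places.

0.038 per s

Drop type E once their profitability E₂/h₂ falls below the rate achievable on type B alone: E₂/h₂ = λE₁/(1 + λh₁).
Solve for λ: λE₁h₂ = E₂(1 + λh₁) → λ(E₁h₂ − E₂h₁) = E₂ → λ = E₂/(E₁h₂ − E₂h₁).
λ = 0.689/(5.39×4.04 − 0.689×4.97) = 0.689/18.35 = 0.03755 per s.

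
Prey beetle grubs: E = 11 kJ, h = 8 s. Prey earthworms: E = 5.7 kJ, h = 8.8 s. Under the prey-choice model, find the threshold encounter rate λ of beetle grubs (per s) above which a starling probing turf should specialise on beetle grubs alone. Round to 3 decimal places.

At the threshold, the rate on beetle grubs alone equals the profitability of earthworms: λ·11/(1 + λ·8) = 5.7/8.8 = 0.6477.
Rearranging, λ(11 − 0.6477×8) = 0.6477, so λ = 0.6477/5.818 = 0.1113 per s.

0.111 per s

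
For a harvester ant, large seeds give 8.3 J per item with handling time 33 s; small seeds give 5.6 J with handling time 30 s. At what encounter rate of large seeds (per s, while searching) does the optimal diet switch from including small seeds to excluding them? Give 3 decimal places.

0.087 per s

Drop small seeds once their profitability E₂/h₂ falls below the rate achievable on large seeds alone: E₂/h₂ = λE₁/(1 + λh₁).
Solve for λ: λE₁h₂ = E₂(1 + λh₁) → λ(E₁h₂ − E₂h₁) = E₂ → λ = E₂/(E₁h₂ − E₂h₁).
λ = 5.6/(8.3×30 − 5.6×33) = 5.6/64.2 = 0.08723 per s.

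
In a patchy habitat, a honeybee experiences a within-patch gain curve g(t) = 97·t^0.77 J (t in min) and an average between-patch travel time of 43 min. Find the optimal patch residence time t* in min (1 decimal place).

Maximise g(t)/(T+t): set derivative to zero → g'(t)(T+t) = g(t).
g'(t) = 0.77·97·t^-0.23. Setting 0.77·97·t^-0.23 = 97·t^0.77/(43+t) gives 0.77(43+t) = t, so 0.23·t = 0.77×43.
t* = 0.77×43/0.23 = 144 min.

144.0 min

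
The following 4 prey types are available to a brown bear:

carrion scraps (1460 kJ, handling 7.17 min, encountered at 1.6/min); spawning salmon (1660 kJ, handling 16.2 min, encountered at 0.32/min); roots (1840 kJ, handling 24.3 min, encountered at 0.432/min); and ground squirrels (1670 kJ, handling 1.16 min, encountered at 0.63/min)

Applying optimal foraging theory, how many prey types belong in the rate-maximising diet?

Profitabilities (E/h, kJ/min): ground squirrels 1.44e+03, carrion scraps 204, spawning salmon 102, roots 75.7. Add prey in this order while the next type's profitability exceeds the intake rate on those already taken.
Rate on top 1: 607.9. carrion scraps: 204 < 607.9 → exclude; stop.
Optimal diet: ground squirrels — 1 of 4 types.

1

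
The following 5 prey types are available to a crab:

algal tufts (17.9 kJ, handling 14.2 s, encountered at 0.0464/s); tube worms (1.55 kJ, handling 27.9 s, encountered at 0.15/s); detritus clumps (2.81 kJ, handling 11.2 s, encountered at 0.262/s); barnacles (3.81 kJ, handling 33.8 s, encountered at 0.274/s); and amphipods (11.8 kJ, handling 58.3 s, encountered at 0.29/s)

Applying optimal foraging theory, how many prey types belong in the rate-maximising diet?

1

Profitabilities (E/h, kJ/s): algal tufts 1.26, detritus clumps 0.251, amphipods 0.202, barnacles 0.113, tube worms 0.0556. Add prey in this order while the next type's profitability exceeds the intake rate on those already taken.
Rate on top 1: 0.5007. detritus clumps: 0.251 < 0.5007 → exclude; stop.
Optimal diet: algal tufts — 1 of 5 types.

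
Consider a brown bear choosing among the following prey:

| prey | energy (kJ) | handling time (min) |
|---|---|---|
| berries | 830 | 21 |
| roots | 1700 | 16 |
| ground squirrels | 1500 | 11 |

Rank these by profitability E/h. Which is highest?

In descending order of E/h:
ground squirrels: 1500/11 = 136 kJ/min
roots: 1700/16 = 106 kJ/min
berries: 830/21 = 39.5 kJ/min

ground squirrels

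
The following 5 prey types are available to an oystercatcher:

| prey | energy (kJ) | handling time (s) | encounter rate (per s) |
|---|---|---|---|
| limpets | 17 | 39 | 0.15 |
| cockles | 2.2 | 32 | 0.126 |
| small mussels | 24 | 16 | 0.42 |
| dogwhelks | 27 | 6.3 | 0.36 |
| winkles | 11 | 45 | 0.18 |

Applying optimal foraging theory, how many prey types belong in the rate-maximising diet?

Rank by E/h (kJ/s): dogwhelks 4.29, small mussels 1.5, limpets 0.436, winkles 0.244, cockles 0.0688. Include each in turn until the next type's E/h falls below the running intake rate.
Rate on top 1: 2.974. small mussels: 1.5 < 2.974 → exclude; stop.
Optimal diet: dogwhelks — 1 of 5 types.

1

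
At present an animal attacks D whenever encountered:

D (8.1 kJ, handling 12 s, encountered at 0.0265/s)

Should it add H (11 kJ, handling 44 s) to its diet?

Yes

On D alone, R = ΣλE/(1+Σλh) = 0.2146/1.318 = 0.1629 kJ/s.
H: E/h = 11/44 = 0.25 kJ/s.
Since 0.25 > R, including H increases the long-run rate.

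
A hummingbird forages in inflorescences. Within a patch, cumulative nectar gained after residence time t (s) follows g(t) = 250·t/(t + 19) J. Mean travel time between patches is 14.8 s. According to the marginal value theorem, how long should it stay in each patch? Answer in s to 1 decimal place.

By the marginal value theorem, leave when the instantaneous gain rate g'(t) equals the habitat-wide average g(t)/(T + t).
g'(t) = 250·19/(t + 19)². Setting 250·19/(t+19)² = 250t/[(t+19)(14.8+t)] gives 19(14.8+t) = t(t+19), so t² = 19×14.8 = 281.2.
t* = √281.2 = 16.77 s.

16.8 s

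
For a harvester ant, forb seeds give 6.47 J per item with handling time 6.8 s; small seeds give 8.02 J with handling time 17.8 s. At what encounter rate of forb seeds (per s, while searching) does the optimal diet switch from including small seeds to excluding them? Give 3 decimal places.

The zero-one rule: include small seeds iff E₂/h₂ > λE₁/(1+λh₁). Equality gives the switch point.
λE₁h₂ = E₂ + λE₂h₁ ⇒ λ = E₂/(E₁h₂ − E₂h₁) = 8.02/(115.2 − 54.54) = 0.1323 per s.

0.132 per s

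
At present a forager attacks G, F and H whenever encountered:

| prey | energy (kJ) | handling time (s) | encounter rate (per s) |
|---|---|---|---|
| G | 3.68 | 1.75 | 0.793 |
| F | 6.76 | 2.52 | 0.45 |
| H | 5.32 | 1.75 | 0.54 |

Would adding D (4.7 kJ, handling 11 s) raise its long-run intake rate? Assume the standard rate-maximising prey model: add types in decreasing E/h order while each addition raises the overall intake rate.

No

On G, F and H alone, R = ΣλE/(1+Σλh) = 8.833/4.467 = 1.978 kJ/s.
D: E/h = 4.7/11 = 0.4273 kJ/s.
Since 0.4273 < R, time spent handling D is better spent searching.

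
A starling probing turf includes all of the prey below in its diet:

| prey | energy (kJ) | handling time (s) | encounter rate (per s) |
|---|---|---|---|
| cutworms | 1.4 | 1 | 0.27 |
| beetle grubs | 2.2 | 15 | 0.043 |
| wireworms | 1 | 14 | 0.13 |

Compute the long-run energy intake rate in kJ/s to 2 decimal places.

Energy encountered per unit search time: 0.27×1.4 + 0.043×2.2 + 0.13×1 = 0.6026 kJ/s.
Handling time per unit search time: 0.27×1 + 0.043×15 + 0.13×14 = 2.735.
Rate = 0.6026/(1 + 2.735) = 0.1613 kJ/s.

0.16 kJ/s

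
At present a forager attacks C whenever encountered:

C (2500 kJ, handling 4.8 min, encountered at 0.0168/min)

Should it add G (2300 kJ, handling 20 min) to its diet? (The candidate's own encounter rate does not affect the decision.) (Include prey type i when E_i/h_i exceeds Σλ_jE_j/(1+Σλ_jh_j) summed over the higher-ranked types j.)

On C alone, R = ΣλE/(1+Σλh) = 42/1.081 = 38.87 kJ/min.
G: E/h = 2300/20 = 115 kJ/min.
Since 115 > R, including G increases the long-run rate.

Yes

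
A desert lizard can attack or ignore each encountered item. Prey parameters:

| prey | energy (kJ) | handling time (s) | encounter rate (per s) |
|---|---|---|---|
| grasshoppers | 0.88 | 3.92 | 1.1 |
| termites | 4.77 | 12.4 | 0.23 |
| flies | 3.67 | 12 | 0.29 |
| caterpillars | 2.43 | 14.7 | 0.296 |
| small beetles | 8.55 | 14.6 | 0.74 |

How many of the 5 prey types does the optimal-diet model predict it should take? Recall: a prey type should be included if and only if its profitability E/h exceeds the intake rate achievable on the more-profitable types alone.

Profitabilities (E/h, kJ/s): small beetles 0.586, termites 0.385, flies 0.306, grasshoppers 0.224, caterpillars 0.165. Add prey in this order while the next type's profitability exceeds the intake rate on those already taken.
Rate on top 1: 0.536. termites: 0.385 < 0.536 → exclude; stop.
Optimal diet: small beetles — 1 of 5 types.

1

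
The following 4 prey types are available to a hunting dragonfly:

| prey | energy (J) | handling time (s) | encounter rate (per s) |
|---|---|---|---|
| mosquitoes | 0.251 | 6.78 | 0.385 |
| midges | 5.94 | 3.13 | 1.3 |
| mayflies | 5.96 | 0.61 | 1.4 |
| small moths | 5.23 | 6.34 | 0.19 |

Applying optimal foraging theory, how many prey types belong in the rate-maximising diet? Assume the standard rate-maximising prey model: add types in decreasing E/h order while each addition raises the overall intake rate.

1

Profitabilities (E/h, J/s): mayflies 9.77, midges 1.9, small moths 0.825, mosquitoes 0.037. Add prey in this order while the next type's profitability exceeds the intake rate on those already taken.
Rate on top 1: 4.501. midges: 1.9 < 4.501 → exclude; stop.
Optimal diet: mayflies — 1 of 4 types.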